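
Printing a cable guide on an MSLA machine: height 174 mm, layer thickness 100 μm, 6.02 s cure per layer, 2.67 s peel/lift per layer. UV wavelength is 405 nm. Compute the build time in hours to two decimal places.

Number of layers: 174 / 0.1 → 1740 (rounded up).
Cycle time = 6.02 + 2.67, so 8.69 s.
Total = 1740 × 8.69 = 15120.6 s = 4.20 hours.

4.20 hours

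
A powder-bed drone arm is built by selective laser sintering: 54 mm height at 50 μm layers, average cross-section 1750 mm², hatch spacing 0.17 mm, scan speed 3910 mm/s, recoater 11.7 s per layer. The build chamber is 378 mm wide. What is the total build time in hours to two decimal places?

4.30 hours

Layers = ⌈54/0.05⌉ = 1080.
Per-layer scan distance = 1750 / 0.17, so 10294.1 mm.
Per-layer scan time = 10294.1 / 3910 = 2.6328 s.
Layer cycle = 2.6328 + 11.7 = 14.3328 s.
1080 layers × 14.3328 s/layer = 15479.424 s, i.e. 4.30 hours.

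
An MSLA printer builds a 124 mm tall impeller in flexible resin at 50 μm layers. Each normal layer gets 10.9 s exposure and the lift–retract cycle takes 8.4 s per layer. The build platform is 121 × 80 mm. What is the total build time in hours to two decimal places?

Layer count = ceil(124 / 0.05) = 2480.
Per-layer time: 10.9 + 8.4 → 19.3 s.
Build time: 2480 × 19.3 s = 47864 s, i.e. 13.30 hours.

13.30 hours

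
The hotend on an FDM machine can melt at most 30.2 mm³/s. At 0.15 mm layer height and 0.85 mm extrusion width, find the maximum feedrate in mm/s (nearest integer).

Extrusion cross-section: 0.15 × 0.85 → 0.1275 mm².
Max speed = 30.2 / 0.1275 = 236.86 ≈ 237 mm/s.

237 mm/s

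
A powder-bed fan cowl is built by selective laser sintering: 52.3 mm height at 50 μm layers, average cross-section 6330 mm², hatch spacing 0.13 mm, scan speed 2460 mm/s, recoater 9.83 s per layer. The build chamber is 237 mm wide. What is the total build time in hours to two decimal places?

8.61 hours

Number of layers: 52.3 / 0.05 → 1046 (rounded up).
Hatch length per layer = 6330 / 0.13, so 48692.3 mm.
Laser time per layer = 48692.3 / 2460, so 19.7936 s.
Per-layer time = 19.7936 + 9.83, so 29.6236 s.
Total: 1046 × 29.6236 s = 30986.2856 s → 8.61 hours.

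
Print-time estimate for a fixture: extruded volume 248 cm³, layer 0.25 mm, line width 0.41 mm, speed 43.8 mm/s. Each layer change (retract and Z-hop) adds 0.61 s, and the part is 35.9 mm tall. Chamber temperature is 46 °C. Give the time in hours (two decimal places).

Bead cross-section = 0.25 × 0.41, so 0.1025 mm².
Toolpath length = 248 cm³ / 0.1025 mm² = 248000 / 0.1025 = 2419512.2 mm.
Print-move time = 2419512.2 / 43.8 = 55240 s.
Number of layers: 35.9 / 0.25 → 144 (rounded up).
Layer-change overhead: 144 × 0.61 → 87.84 s.
Altogether 55240 + 87.84 = 55327.84 s, i.e. 15.37 hours.

15.37 hours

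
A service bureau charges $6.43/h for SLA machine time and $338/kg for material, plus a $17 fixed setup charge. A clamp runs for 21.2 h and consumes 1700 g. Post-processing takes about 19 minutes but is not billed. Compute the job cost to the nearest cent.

Machine-time cost = 6.43 × 21.2 = $136.316.
Material charge = 338 × 1700/1000 = $574.60.
Adding setup: 136.316 + 574.60 + 17 → 727.916 ≈ $727.92.

$727.92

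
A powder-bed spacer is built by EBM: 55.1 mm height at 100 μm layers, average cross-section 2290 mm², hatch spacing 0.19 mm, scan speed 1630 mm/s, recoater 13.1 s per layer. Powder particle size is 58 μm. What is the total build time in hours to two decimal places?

3.14 hours

Layer count = ceil(55.1 / 0.1) = 551.
Per-layer scan distance = 2290 / 0.19 = 12052.6 mm.
Per-layer scan time = 12052.6 / 1630 = 7.3942 s.
Layer cycle = 7.3942 + 13.1, so 20.4942 s.
Total: 551 × 20.4942 s = 11292.3042 s → 3.14 hours.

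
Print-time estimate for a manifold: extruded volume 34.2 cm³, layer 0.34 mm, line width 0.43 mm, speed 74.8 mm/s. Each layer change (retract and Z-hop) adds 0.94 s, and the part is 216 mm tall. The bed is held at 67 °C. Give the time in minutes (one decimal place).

62.1 minutes

Bead cross-section = 0.34 × 0.43, so 0.1462 mm².
Toolpath length = 34.2 cm³ / 0.1462 mm² = 34200 / 0.1462 = 233926.1 mm.
Time extruding: 233926.1 / 74.8 → 3127.4 s.
Layer count = ceil(216 / 0.34) = 636.
Non-print overhead = 636 × 0.94 = 597.84 s.
Altogether 3127.4 + 597.84 = 3725.24 s, i.e. 62.1 minutes.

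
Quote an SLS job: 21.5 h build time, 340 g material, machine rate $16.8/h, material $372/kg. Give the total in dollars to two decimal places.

$487.68

Machine cost: 16.8 × 21.5 → $361.20.
Material cost: 372 × 340/1000 → $126.48.
Job cost: 361.20 + 126.48 = $487.68.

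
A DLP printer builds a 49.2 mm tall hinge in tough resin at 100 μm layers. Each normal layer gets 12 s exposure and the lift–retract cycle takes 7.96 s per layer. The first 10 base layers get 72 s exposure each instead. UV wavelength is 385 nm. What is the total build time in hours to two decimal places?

Layer count = ceil(49.2 / 0.1) = 492.
Burn-in layers = 10 × (72 + 7.96), so 799.6 s.
Regular layers = 482 × (12 + 7.96), so 9620.72 s.
Total = 799.6 + 9620.72 = 10420.32 s = 2.89 hours.

2.89 hours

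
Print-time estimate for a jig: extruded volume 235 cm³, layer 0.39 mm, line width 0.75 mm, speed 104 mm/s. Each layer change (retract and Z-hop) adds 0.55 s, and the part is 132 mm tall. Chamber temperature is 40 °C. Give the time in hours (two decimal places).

Extrusion cross-section = 0.39 × 0.75 = 0.2925 mm².
Path length: 235000 mm³ / 0.2925 mm² → 803418.8 mm.
Time extruding: 803418.8 / 104 → 7725.2 s.
Number of layers: 132 / 0.39 → 339 (rounded up).
Z-hop total = 339 × 0.55, so 186.45 s.
Total = 7725.2 + 186.45 = 7911.65 s = 2.20 hours.

2.20 hours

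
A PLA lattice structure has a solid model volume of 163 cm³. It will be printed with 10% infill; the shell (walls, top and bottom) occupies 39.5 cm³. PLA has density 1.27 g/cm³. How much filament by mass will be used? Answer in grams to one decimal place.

65.8 g

Volume inside the shell = 163 − 39.5 = 123.5 cm³.
Deposited infill = 0.10 × 123.5 = 12.35 cm³.
Total extruded: 39.5 + 12.35 → 51.85 cm³.
Mass: 51.85 × 1.27 → 65.8495 g.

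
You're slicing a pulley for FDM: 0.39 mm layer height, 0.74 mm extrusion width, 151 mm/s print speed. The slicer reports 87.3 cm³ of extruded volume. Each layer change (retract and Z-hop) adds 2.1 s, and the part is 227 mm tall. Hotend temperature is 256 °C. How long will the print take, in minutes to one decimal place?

53.8 minutes

Line area: 0.39 × 0.74 → 0.2886 mm².
Path length: 87300 mm³ / 0.2886 mm² → 302494.8 mm.
Extrusion time = 302494.8 / 151 = 2003.3 s.
Layer count = ceil(227 / 0.39) = 583.
Non-print overhead: 583 × 2.1 → 1224.3 s.
Total = 2003.3 + 1224.3 = 3227.6 s = 53.8 minutes.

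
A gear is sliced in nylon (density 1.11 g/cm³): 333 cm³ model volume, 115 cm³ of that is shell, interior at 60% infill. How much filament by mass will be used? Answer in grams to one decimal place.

Infill region = 333 − 115, so 218 cm³.
Deposited infill: 0.60 × 218 → 130.8 cm³.
Total printed volume = 115 + 130.8, so 245.8 cm³.
Mass = 245.8 × 1.11 = 272.838 g.

272.8 g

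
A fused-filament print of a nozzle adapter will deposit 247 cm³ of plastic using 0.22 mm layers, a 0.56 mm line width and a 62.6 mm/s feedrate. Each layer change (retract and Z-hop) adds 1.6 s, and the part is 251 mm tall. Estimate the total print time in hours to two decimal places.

Extrusion cross-section = 0.22 × 0.56 = 0.1232 mm².
Path length: 247000 mm³ / 0.1232 mm² → 2004870.1 mm.
Extrusion time: 2004870.1 / 62.6 → 32026.7 s.
Layers = ⌈251/0.22⌉ = 1141.
Z-hop total = 1141 × 1.6, so 1825.6 s.
Total = 32026.7 + 1825.6 = 33852.3 s = 9.40 hours.

9.40 hours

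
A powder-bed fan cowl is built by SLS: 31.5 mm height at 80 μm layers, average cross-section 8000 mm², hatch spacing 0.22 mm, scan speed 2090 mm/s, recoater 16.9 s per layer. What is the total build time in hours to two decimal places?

3.75 hours

Layers = ⌈31.5/0.08⌉ = 394.
Scan path per layer: 8000 / 0.22 → 36363.6 mm.
Scan time per layer = 36363.6 / 2090, so 17.3989 s.
Time per layer = 17.3989 + 16.9, so 34.2989 s.
394 layers × 34.2989 s/layer = 13513.7666 s, i.e. 3.75 hours.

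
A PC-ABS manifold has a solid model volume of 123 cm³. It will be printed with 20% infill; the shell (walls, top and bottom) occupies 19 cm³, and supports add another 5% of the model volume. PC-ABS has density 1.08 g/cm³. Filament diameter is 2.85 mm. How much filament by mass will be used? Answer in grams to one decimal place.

49.6 g

Infill region = 123 − 19, so 104 cm³.
Deposited infill: 0.20 × 104 → 20.8 cm³.
Support: 0.05 × 123 → 6.15 cm³.
Total printed volume: 19 + 20.8 + 6.15 → 45.95 cm³.
Mass = 45.95 × 1.08, so 49.626 g.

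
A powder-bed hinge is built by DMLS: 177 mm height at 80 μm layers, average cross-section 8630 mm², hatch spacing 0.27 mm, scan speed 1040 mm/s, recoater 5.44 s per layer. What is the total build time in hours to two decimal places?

Layers = ⌈177/0.08⌉ = 2213.
Scan path per layer = 8630 / 0.27, so 31963 mm.
Laser time per layer = 31963 / 1040, so 30.7337 s.
Layer cycle: 30.7337 + 5.44 → 36.1737 s.
Total: 2213 × 36.1737 s = 80052.3981 s → 22.24 hours.

22.24 hours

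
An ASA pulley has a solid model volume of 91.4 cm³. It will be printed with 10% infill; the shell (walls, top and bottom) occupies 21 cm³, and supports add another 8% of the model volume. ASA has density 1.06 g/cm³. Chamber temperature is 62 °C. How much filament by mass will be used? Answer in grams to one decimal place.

Volume inside the shell = 91.4 − 21, so 70.4 cm³.
Infill volume: 0.10 × 70.4 → 7.04 cm³.
Support = 0.08 × 91.4 = 7.312 cm³.
Total extruded: 21 + 7.04 + 7.312 → 35.352 cm³.
Mass: 35.352 × 1.06 → 37.47312 g.

37.5 g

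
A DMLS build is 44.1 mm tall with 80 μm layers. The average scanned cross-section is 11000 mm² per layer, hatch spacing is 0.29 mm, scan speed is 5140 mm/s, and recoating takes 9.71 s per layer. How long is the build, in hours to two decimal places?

Number of layers: 44.1 / 0.08 → 552 (rounded up).
Scan path per layer = 11000 / 0.29, so 37931 mm.
Scan time per layer: 37931 / 5140 → 7.3796 s.
Layer cycle: 7.3796 + 9.71 → 17.0896 s.
552 layers × 17.0896 s/layer = 9433.4592 s, i.e. 2.62 hours.

2.62 hours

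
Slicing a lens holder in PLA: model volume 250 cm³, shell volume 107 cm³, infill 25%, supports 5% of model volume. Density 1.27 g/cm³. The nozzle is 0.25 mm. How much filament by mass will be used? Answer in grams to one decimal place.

197.2 g

Volume inside the shell = 250 − 107, so 143 cm³.
Infill deposited = 0.25 × 143 = 35.75 cm³.
Support = 0.05 × 250, so 12.5 cm³.
Total printed volume = 107 + 35.75 + 12.5, so 155.25 cm³.
Mass: 155.25 × 1.27 → 197.1675 g.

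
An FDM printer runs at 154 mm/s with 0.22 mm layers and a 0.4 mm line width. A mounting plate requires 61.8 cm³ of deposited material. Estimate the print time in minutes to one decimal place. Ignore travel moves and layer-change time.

76.0 minutes

Extrusion cross-section = 0.22 × 0.4 = 0.088 mm².
Path length: 61800 mm³ / 0.088 mm² → 702272.7 mm.
Extrusion time = 702272.7 / 154, so 4560.2 s.
Converting: 4560.2 s = 76.0 minutes.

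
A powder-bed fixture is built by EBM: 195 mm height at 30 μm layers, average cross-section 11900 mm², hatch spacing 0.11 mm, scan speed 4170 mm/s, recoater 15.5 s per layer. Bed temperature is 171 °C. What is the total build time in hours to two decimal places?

74.83 hours

Layer count = ceil(195 / 0.03) = 6500.
Scan path per layer: 11900 / 0.11 → 108181.8 mm.
Scan time per layer = 108181.8 / 4170, so 25.9429 s.
Layer cycle = 25.9429 + 15.5 = 41.4429 s.
Total: 6500 × 41.4429 s = 269378.85 s → 74.83 hours.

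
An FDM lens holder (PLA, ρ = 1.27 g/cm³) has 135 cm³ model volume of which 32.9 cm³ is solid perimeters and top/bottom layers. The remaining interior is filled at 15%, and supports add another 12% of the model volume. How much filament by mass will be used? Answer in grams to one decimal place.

Volume inside the shell = 135 − 32.9 = 102.1 cm³.
Deposited infill = 0.15 × 102.1 = 15.315 cm³.
Support = 0.12 × 135, so 16.2 cm³.
Total printed volume = 32.9 + 15.315 + 16.2, so 64.415 cm³.
Mass: 64.415 × 1.27 → 81.80705 g.

81.8 g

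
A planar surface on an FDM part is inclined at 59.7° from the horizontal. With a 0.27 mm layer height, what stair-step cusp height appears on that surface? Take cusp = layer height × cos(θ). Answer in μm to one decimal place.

136.2 μm

h_c = t·cos θ = 0.27 × 0.5045 = 0.136215 mm (136.2 μm).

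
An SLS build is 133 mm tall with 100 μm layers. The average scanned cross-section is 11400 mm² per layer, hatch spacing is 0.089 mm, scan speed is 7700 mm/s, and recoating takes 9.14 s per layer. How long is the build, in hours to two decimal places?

Layer count = ceil(133 / 0.1) = 1330.
Per-layer scan distance = 11400 / 0.089, so 128089.9 mm.
Laser time per layer = 128089.9 / 7700 = 16.6351 s.
Per-layer time = 16.6351 + 9.14 = 25.7751 s.
Total: 1330 × 25.7751 s = 34280.883 s → 9.52 hours.

9.52 hours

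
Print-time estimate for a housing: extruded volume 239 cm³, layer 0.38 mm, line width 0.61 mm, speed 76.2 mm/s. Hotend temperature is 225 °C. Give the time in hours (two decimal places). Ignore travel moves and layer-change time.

3.76 hours

Extrusion cross-section = 0.38 × 0.61 = 0.2318 mm².
Total extruded path = 239000/0.2318 = 1031061.3 mm.
Time extruding: 1031061.3 / 76.2 → 13531 s.
In the requested units: 13531 s = 3.76 hours.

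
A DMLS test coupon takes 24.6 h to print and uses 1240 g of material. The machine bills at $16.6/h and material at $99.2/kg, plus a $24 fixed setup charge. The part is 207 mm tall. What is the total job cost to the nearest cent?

$555.37

Machine cost: 16.6 × 24.6 → $408.36.
Material charge: 99.2 × 1240/1000 → $123.008.
Total = 408.36 + 123.008 + 24 = 555.368 ≈ $555.37.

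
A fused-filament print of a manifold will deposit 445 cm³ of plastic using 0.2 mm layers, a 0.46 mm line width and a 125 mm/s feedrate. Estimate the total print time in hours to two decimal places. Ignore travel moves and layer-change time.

10.75 hours

Bead cross-section = 0.2 × 0.46, so 0.092 mm².
Total extruded path = 445000/0.092 = 4836956.5 mm.
Time extruding: 4836956.5 / 125 → 38695.7 s.
That's 38695.7 s → 10.75 hours.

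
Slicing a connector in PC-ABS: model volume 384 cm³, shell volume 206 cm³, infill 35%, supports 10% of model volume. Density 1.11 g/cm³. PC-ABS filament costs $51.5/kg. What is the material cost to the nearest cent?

$17.53

Interior volume = 384 − 206, so 178 cm³.
Deposited infill: 0.35 × 178 → 62.3 cm³.
Support = 0.10 × 384, so 38.4 cm³.
Total printed volume: 206 + 62.3 + 38.4 → 306.7 cm³.
Mass = 306.7 × 1.11, so 340.437 g.
Cost = 340.437 g / 1000 × $51.5/kg = $17.53.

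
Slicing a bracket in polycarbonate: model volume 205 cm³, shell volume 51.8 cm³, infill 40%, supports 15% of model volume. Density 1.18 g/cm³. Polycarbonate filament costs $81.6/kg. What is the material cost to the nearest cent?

$13.85

Interior volume = 205 − 51.8, so 153.2 cm³.
Infill deposited = 0.40 × 153.2, so 61.28 cm³.
Support = 0.15 × 205, so 30.75 cm³.
Total extruded = 51.8 + 61.28 + 30.75 = 143.83 cm³.
Mass: 143.83 × 1.18 → 169.7194 g.
At $81.6/kg: 169.7194/1000 × 81.6 = $13.85.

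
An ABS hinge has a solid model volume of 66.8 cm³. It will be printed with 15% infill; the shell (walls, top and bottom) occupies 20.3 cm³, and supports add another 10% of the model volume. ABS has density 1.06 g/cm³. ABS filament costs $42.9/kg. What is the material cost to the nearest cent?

$1.54

Infill region = 66.8 − 20.3, so 46.5 cm³.
Infill volume = 0.15 × 46.5, so 6.975 cm³.
Support: 0.10 × 66.8 → 6.68 cm³.
Total extruded = 20.3 + 6.975 + 6.68 = 33.955 cm³.
Mass = 33.955 × 1.06 = 35.9923 g.
Cost = 35.9923 g / 1000 × $42.9/kg = $1.54.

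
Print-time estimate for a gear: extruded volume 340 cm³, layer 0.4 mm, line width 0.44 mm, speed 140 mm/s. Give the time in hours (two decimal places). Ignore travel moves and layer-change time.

3.83 hours

Bead cross-section = 0.4 × 0.44, so 0.176 mm².
Path length: 340000 mm³ / 0.176 mm² → 1931818.2 mm.
Extrusion time = 1931818.2 / 140 = 13798.7 s.
In the requested units: 13798.7 s = 3.83 hours.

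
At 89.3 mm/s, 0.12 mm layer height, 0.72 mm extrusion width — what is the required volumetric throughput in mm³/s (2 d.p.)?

7.72

Extrusion cross-section: 0.12 × 0.72 → 0.0864 mm².
Q = v·A = 89.3 × 0.0864 = 7.72 mm³/s.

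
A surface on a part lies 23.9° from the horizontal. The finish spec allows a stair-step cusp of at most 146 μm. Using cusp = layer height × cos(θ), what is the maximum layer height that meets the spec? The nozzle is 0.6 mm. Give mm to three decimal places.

Layer height = cusp / cos(23.9°) = 0.146 / 0.9143 = 0.160 mm.

0.160 mm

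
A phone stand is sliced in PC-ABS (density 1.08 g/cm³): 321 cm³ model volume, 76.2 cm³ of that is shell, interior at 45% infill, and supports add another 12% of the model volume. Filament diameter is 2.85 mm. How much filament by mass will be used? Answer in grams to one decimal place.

242.9 g

Interior volume = 321 − 76.2 = 244.8 cm³.
Infill deposited = 0.45 × 244.8 = 110.16 cm³.
Support = 0.12 × 321 = 38.52 cm³.
Total printed volume = 76.2 + 110.16 + 38.52, so 224.88 cm³.
Mass: 224.88 × 1.08 → 242.8704 g.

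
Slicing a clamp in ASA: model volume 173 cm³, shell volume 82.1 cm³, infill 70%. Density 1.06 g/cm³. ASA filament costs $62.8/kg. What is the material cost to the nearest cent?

$9.70

Infill region = 173 − 82.1 = 90.9 cm³.
Infill volume = 0.70 × 90.9 = 63.63 cm³.
Deposited volume = 82.1 + 63.63, so 145.73 cm³.
Mass = 145.73 × 1.06 = 154.4738 g.
At $62.8/kg: 154.4738/1000 × 62.8 = $9.70.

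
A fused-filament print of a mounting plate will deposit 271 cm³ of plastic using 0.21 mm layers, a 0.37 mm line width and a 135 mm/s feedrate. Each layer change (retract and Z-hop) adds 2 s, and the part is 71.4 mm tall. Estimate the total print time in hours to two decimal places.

Line area = 0.21 × 0.37, so 0.0777 mm².
Path length: 271000 mm³ / 0.0777 mm² → 3487773.5 mm.
Print-move time: 3487773.5 / 135 → 25835.4 s.
Layer count = ceil(71.4 / 0.21) = 340.
Non-print overhead: 340 × 2 → 680 s.
Altogether 25835.4 + 680 = 26515.4 s, i.e. 7.37 hours.

7.37 hours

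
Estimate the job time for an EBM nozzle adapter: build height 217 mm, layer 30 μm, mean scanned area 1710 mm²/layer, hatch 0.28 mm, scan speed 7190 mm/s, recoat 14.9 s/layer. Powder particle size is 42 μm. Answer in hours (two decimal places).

31.65 hours

Layers = ⌈217/0.03⌉ = 7234.
Hatch length per layer = 1710 / 0.28, so 6107.1 mm.
Beam time per layer = 6107.1 / 7190, so 0.8494 s.
Layer cycle = 0.8494 + 14.9, so 15.7494 s.
Total: 7234 × 15.7494 s = 113931.1596 s → 31.65 hours.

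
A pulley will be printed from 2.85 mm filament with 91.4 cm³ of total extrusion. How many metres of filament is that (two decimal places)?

14.33 m

Filament cross-section = π × (2.85/2)² = 6.3794 mm².
L = 91400 mm³ / 6.3794 mm² = 14327.37 mm, i.e. 14.33 m.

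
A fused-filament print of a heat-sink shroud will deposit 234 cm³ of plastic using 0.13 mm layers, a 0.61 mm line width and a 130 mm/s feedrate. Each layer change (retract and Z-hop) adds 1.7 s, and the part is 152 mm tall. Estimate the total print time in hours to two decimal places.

Bead cross-section = 0.13 × 0.61, so 0.0793 mm².
Total extruded path = 234000/0.0793 = 2950819.7 mm.
Time extruding: 2950819.7 / 130 → 22698.6 s.
Layer count = ceil(152 / 0.13) = 1170.
Layer-change overhead = 1170 × 1.7 = 1989 s.
Altogether 22698.6 + 1989 = 24687.6 s, i.e. 6.86 hours.

6.86 hours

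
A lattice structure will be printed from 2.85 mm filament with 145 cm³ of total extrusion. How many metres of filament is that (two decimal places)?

Filament cross-section = π × (2.85/2)² = 6.3794 mm².
Length = 145 cm³ / 6.3794 mm² = 145000 / 6.3794 = 22729.41 mm = 22.73 m.

22.73 m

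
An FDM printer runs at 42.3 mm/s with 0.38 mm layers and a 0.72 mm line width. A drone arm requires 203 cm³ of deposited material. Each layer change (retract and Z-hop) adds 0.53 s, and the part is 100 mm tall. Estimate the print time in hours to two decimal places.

Line area = 0.38 × 0.72 = 0.2736 mm².
Total extruded path = 203000/0.2736 = 741959.1 mm.
Extrusion time: 741959.1 / 42.3 → 17540.4 s.
Layers = ⌈100/0.38⌉ = 264.
Layer-change overhead = 264 × 0.53, so 139.92 s.
Altogether 17540.4 + 139.92 = 17680.32 s, i.e. 4.91 hours.

4.91 hours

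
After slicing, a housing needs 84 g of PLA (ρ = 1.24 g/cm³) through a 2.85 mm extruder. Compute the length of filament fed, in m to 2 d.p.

10.62 m

Extruded volume: 84/1.24 = 67.7419 cm³ (67741.9 mm³).
Cross-section of 2.85 mm filament: π·(2.85/2)² = 6.3794 mm².
Length = 67741.9 / 6.3794 = 10618.85 mm = 10.62 m.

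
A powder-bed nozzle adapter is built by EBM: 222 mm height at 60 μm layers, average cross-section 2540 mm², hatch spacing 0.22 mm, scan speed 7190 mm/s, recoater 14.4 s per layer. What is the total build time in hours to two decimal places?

Layers = ⌈222/0.06⌉ = 3700.
Scan path per layer = 2540 / 0.22, so 11545.5 mm.
Per-layer scan time: 11545.5 / 7190 → 1.6058 s.
Per-layer time = 1.6058 + 14.4, so 16.0058 s.
Build time = 3700 × 16.0058 = 59221.46 s = 16.45 hours.

16.45 hours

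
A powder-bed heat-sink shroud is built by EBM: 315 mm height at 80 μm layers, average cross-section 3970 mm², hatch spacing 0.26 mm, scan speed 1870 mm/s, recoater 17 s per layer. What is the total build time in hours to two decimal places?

27.53 hours

Layers = ⌈315/0.08⌉ = 3938.
Scan path per layer = 3970 / 0.26, so 15269.2 mm.
Scan time per layer = 15269.2 / 1870, so 8.1653 s.
Layer cycle: 8.1653 + 17 → 25.1653 s.
Build time = 3938 × 25.1653 = 99100.9514 s = 27.53 hours.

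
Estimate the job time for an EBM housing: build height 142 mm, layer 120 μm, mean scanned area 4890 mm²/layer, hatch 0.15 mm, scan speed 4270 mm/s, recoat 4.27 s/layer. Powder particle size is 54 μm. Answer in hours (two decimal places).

Layer count = ceil(142 / 0.12) = 1184.
Hatch length per layer: 4890 / 0.15 → 32600 mm.
Scan time per layer = 32600 / 4270 = 7.6347 s.
Time per layer = 7.6347 + 4.27 = 11.9047 s.
Total: 1184 × 11.9047 s = 14095.1648 s → 3.92 hours.

3.92 hours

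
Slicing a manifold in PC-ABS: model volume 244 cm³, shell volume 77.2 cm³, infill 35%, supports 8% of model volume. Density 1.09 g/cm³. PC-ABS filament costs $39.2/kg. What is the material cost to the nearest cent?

Infill region: 244 − 77.2 → 166.8 cm³.
Deposited infill: 0.35 × 166.8 → 58.38 cm³.
Support = 0.08 × 244, so 19.52 cm³.
Total extruded = 77.2 + 58.38 + 19.52, so 155.1 cm³.
Mass = 155.1 × 1.09 = 169.059 g.
Cost = 169.059 g / 1000 × $39.2/kg = $6.63.

$6.63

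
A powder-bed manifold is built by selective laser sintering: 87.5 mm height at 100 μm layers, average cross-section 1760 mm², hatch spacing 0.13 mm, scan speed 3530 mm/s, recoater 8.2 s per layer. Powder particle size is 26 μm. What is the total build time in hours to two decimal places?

2.93 hours

Layers = ⌈87.5/0.1⌉ = 875.
Per-layer scan distance: 1760 / 0.13 → 13538.5 mm.
Laser time per layer = 13538.5 / 3530, so 3.8353 s.
Per-layer time: 3.8353 + 8.2 → 12.0353 s.
Build time = 875 × 12.0353 = 10530.8875 s = 2.93 hours.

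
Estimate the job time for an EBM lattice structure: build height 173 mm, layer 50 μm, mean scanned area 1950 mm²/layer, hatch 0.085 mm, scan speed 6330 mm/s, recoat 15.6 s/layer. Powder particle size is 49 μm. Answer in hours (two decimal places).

Number of layers: 173 / 0.05 → 3460 (rounded up).
Per-layer scan distance = 1950 / 0.085, so 22941.2 mm.
Beam time per layer = 22941.2 / 6330, so 3.6242 s.
Per-layer time = 3.6242 + 15.6, so 19.2242 s.
Build time = 3460 × 19.2242 = 66515.732 s = 18.48 hours.

18.48 hours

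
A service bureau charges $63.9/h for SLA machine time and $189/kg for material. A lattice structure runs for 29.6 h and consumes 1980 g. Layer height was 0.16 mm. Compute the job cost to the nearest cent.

Time charge: 63.9 × 29.6 → $1891.44.
Material cost = 189 × 1980/1000 = $374.22.
Job cost: 1891.44 + 374.22 = $2265.66.

$2265.66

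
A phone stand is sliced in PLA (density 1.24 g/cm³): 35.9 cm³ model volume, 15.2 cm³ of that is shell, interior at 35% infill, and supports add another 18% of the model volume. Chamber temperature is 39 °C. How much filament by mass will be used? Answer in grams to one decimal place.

Infill region = 35.9 − 15.2, so 20.7 cm³.
Deposited infill: 0.35 × 20.7 → 7.245 cm³.
Support = 0.18 × 35.9 = 6.462 cm³.
Deposited volume = 15.2 + 7.245 + 6.462, so 28.907 cm³.
Mass: 28.907 × 1.24 → 35.84468 g.

35.8 g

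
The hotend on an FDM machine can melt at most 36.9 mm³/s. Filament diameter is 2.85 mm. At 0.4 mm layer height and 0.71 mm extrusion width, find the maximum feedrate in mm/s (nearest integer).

Extrusion cross-section = 0.4 × 0.71 = 0.284 mm².
v_max = Q/A = 36.9/0.284 = 129.93 mm/s → 130 mm/s.

130 mm/s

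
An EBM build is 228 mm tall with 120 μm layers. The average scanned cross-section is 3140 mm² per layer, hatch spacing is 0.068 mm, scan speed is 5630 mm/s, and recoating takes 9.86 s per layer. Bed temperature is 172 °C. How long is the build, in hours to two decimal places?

Layers = ⌈228/0.12⌉ = 1900.
Per-layer scan distance: 3140 / 0.068 → 46176.5 mm.
Scan time per layer = 46176.5 / 5630 = 8.2019 s.
Time per layer = 8.2019 + 9.86 = 18.0619 s.
Total: 1900 × 18.0619 s = 34317.61 s → 9.53 hours.

9.53 hours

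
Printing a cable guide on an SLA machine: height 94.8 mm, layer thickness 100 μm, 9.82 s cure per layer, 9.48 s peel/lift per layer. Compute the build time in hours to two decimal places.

5.08 hours

Layer count = ceil(94.8 / 0.1) = 948.
Cycle time = 9.82 + 9.48 = 19.3 s.
Build time: 948 × 19.3 s = 18296.4 s, i.e. 5.08 hours.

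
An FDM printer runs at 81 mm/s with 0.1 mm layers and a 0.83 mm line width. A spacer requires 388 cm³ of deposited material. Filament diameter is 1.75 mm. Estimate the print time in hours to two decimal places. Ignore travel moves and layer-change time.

16.03 hours

Line area = 0.1 × 0.83, so 0.083 mm².
Toolpath length = 388 cm³ / 0.083 mm² = 388000 / 0.083 = 4674698.8 mm.
Print-move time: 4674698.8 / 81 → 57712.3 s.
That's 57712.3 s → 16.03 hours.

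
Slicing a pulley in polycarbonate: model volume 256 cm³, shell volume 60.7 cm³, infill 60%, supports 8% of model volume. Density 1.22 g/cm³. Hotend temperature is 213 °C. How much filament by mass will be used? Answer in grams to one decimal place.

Infill region: 256 − 60.7 → 195.3 cm³.
Deposited infill = 0.60 × 195.3 = 117.18 cm³.
Support = 0.08 × 256 = 20.48 cm³.
Total extruded = 60.7 + 117.18 + 20.48 = 198.36 cm³.
Mass = 198.36 × 1.22 = 241.9992 g.

242.0 g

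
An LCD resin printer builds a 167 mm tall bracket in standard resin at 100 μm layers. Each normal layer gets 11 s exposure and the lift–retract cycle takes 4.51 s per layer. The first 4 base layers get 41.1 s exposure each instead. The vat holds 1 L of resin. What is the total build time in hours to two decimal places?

7.23 hours

Number of layers: 167 / 0.1 → 1670 (rounded up).
Burn-in layers = 4 × (41.1 + 4.51) = 182.44 s.
Normal layers = 1666 × (11 + 4.51) = 25839.66 s.
Total = 182.44 + 25839.66 = 26022.1 s = 7.23 hours.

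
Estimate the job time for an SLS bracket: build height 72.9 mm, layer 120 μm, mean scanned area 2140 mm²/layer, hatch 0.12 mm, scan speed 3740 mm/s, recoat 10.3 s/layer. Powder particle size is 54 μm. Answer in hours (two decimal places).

Layer count = ceil(72.9 / 0.12) = 608.
Per-layer scan distance = 2140 / 0.12 = 17833.3 mm.
Scan time per layer: 17833.3 / 3740 → 4.7683 s.
Per-layer time = 4.7683 + 10.3 = 15.0683 s.
608 layers × 15.0683 s/layer = 9161.5264 s, i.e. 2.54 hours.

2.54 hours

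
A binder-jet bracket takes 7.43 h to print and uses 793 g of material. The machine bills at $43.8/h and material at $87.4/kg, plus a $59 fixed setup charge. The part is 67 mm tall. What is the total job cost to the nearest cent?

Time charge: 43.8 × 7.43 → $325.434.
Material charge: 87.4 × 793/1000 → $69.3082.
Adding setup: 325.434 + 69.3082 + 59 → 453.7422 ≈ $453.74.

$453.74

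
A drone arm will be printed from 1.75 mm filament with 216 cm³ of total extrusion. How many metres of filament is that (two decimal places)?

89.80 m

Filament cross-section = π × (1.75/2)² = 2.4053 mm².
Length = 216 cm³ / 2.4053 mm² = 216000 / 2.4053 = 89801.69 mm = 89.80 m.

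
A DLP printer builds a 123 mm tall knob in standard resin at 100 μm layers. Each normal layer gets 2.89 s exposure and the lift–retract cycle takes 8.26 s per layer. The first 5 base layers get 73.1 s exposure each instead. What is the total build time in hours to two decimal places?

Number of layers: 123 / 0.1 → 1230 (rounded up).
Bottom layers = 5 × (73.1 + 8.26), so 406.8 s.
Regular layers: 1225 × (2.89 + 8.26) → 13658.75 s.
Sum: 406.8 + 13658.75 = 14065.55 s → 3.91 hours.

3.91 hours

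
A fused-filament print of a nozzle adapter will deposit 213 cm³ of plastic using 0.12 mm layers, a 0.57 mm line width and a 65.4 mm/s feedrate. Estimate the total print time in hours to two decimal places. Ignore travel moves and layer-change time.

Line area = 0.12 × 0.57 = 0.0684 mm².
Total extruded path = 213000/0.0684 = 3114035.1 mm.
Time extruding: 3114035.1 / 65.4 → 47615.2 s.
In the requested units: 47615.2 s = 13.23 hours.

13.23 hours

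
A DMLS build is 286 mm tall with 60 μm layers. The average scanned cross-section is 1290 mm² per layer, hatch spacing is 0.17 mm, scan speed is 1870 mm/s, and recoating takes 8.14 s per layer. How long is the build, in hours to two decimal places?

Layers = ⌈286/0.06⌉ = 4767.
Per-layer scan distance = 1290 / 0.17 = 7588.2 mm.
Scan time per layer = 7588.2 / 1870 = 4.0579 s.
Per-layer time: 4.0579 + 8.14 → 12.1979 s.
Build time = 4767 × 12.1979 = 58147.3893 s = 16.15 hours.

16.15 hours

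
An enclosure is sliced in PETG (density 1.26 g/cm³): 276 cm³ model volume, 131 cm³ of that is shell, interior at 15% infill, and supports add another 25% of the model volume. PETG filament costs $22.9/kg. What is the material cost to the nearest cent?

$6.40

Interior volume: 276 − 131 → 145 cm³.
Deposited infill: 0.15 × 145 → 21.75 cm³.
Support = 0.25 × 276, so 69 cm³.
Total extruded = 131 + 21.75 + 69, so 221.75 cm³.
Mass = 221.75 × 1.26 = 279.405 g.
At $22.9/kg: 279.405/1000 × 22.9 = $6.40.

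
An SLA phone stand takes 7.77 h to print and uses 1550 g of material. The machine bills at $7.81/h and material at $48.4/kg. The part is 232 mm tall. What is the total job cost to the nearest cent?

$135.70

Machine-time cost = 7.81 × 7.77, so $60.6837.
Material cost = 48.4 × 1550/1000, so $75.02.
Total = 60.6837 + 75.02 = 135.7037 ≈ $135.70.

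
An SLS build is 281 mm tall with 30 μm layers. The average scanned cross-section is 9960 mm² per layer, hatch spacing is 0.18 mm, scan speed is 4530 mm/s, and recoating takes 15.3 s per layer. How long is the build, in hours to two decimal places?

71.59 hours

Layer count = ceil(281 / 0.03) = 9367.
Per-layer scan distance = 9960 / 0.18, so 55333.3 mm.
Laser time per layer = 55333.3 / 4530, so 12.2149 s.
Layer cycle = 12.2149 + 15.3 = 27.5149 s.
Total: 9367 × 27.5149 s = 257732.0683 s → 71.59 hours.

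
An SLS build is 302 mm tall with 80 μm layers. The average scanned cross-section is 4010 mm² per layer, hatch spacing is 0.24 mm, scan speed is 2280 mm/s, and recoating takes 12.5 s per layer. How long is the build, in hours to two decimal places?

20.79 hours

Number of layers: 302 / 0.08 → 3775 (rounded up).
Per-layer scan distance: 4010 / 0.24 → 16708.3 mm.
Scan time per layer = 16708.3 / 2280, so 7.3282 s.
Time per layer = 7.3282 + 12.5 = 19.8282 s.
Total: 3775 × 19.8282 s = 74851.455 s → 20.79 hours.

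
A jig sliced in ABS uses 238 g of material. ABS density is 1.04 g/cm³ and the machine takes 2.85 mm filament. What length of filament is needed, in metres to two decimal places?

Volume = 238 g / 1.04 g·cm⁻³ = 228.8462 cm³ = 228846.2 mm³.
A = π r² = π × 1.425² = 6.3794 mm².
Length = 228846.2 / 6.3794 = 35872.68 mm = 35.87 m.

35.87 m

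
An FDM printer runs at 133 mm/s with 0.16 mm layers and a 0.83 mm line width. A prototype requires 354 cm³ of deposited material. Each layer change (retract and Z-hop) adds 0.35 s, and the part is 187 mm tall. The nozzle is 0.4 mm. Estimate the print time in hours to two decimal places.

5.68 hours

Extrusion cross-section = 0.16 × 0.83, so 0.1328 mm².
Total extruded path = 354000/0.1328 = 2665662.7 mm.
Print-move time = 2665662.7 / 133 = 20042.6 s.
Number of layers: 187 / 0.16 → 1169 (rounded up).
Non-print overhead = 1169 × 0.35, so 409.15 s.
Altogether 20042.6 + 409.15 = 20451.75 s, i.e. 5.68 hours.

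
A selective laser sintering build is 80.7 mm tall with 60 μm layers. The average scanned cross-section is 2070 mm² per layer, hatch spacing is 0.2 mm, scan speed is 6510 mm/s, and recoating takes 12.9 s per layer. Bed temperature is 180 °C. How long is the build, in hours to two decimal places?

Number of layers: 80.7 / 0.06 → 1345 (rounded up).
Per-layer scan distance = 2070 / 0.2 = 10350 mm.
Per-layer scan time: 10350 / 6510 → 1.5899 s.
Layer cycle: 1.5899 + 12.9 → 14.4899 s.
1345 layers × 14.4899 s/layer = 19488.9155 s, i.e. 5.41 hours.

5.41 hours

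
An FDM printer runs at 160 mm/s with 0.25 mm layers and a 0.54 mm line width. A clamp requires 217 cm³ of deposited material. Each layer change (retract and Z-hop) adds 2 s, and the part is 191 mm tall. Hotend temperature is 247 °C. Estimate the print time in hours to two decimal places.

3.22 hours

Line area = 0.25 × 0.54, so 0.135 mm².
Total extruded path = 217000/0.135 = 1607407.4 mm.
Extrusion time: 1607407.4 / 160 → 10046.3 s.
Number of layers: 191 / 0.25 → 764 (rounded up).
Layer-change overhead = 764 × 2, so 1528 s.
Altogether 10046.3 + 1528 = 11574.3 s, i.e. 3.22 hours.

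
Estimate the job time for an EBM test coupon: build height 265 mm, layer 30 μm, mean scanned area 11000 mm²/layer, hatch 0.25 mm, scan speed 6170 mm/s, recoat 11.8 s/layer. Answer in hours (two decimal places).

Number of layers: 265 / 0.03 → 8834 (rounded up).
Per-layer scan distance: 11000 / 0.25 → 44000 mm.
Beam time per layer = 44000 / 6170 = 7.1313 s.
Per-layer time = 7.1313 + 11.8, so 18.9313 s.
Build time = 8834 × 18.9313 = 167239.1042 s = 46.46 hours.

46.46 hours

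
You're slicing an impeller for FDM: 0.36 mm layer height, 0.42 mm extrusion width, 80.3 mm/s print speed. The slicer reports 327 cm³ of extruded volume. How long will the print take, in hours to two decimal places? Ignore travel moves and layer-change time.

7.48 hours

Line area = 0.36 × 0.42, so 0.1512 mm².
Path length: 327000 mm³ / 0.1512 mm² → 2162698.4 mm.
Time extruding: 2162698.4 / 80.3 → 26932.7 s.
26932.7 s = 7.48 hours.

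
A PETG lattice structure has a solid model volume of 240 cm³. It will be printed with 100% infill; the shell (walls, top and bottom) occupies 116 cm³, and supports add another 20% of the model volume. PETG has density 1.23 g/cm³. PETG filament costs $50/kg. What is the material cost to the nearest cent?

$17.71

Interior volume: 240 − 116 → 124 cm³.
Deposited infill: 1.00 × 124 → 124 cm³.
Support = 0.20 × 240, so 48 cm³.
Deposited volume: 116 + 124 + 48 → 288 cm³.
Mass: 288 × 1.23 → 354.24 g.
Cost = 354.24 g / 1000 × $50/kg = $17.71.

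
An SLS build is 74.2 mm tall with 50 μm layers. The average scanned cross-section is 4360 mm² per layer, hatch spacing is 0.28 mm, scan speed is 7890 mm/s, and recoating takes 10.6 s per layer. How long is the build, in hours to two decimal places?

Number of layers: 74.2 / 0.05 → 1484 (rounded up).
Scan path per layer = 4360 / 0.28 = 15571.4 mm.
Scan time per layer = 15571.4 / 7890, so 1.9736 s.
Layer cycle = 1.9736 + 10.6, so 12.5736 s.
1484 layers × 12.5736 s/layer = 18659.2224 s, i.e. 5.18 hours.

5.18 hours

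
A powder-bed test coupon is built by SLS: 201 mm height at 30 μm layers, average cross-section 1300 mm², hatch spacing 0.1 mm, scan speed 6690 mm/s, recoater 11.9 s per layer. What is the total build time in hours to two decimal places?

25.76 hours

Number of layers: 201 / 0.03 → 6700 (rounded up).
Per-layer scan distance = 1300 / 0.1, so 13000 mm.
Scan time per layer = 13000 / 6690, so 1.9432 s.
Per-layer time = 1.9432 + 11.9, so 13.8432 s.
Build time = 6700 × 13.8432 = 92749.44 s = 25.76 hours.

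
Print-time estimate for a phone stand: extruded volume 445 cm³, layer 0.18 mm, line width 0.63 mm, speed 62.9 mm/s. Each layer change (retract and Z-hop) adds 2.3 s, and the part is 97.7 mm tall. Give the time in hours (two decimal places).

17.68 hours

Line area: 0.18 × 0.63 → 0.1134 mm².
Path length: 445000 mm³ / 0.1134 mm² → 3924162.3 mm.
Print-move time = 3924162.3 / 62.9, so 62387.3 s.
Layers = ⌈97.7/0.18⌉ = 543.
Z-hop total = 543 × 2.3, so 1248.9 s.
Altogether 62387.3 + 1248.9 = 63636.2 s, i.e. 17.68 hours.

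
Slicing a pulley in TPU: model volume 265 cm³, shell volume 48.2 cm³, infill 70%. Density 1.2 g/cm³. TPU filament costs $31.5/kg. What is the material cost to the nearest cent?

Infill region: 265 − 48.2 → 216.8 cm³.
Infill volume = 0.70 × 216.8, so 151.76 cm³.
Total extruded = 48.2 + 151.76, so 199.96 cm³.
Mass: 199.96 × 1.2 → 239.952 g.
Cost = 239.952 g / 1000 × $31.5/kg = $7.56.

$7.56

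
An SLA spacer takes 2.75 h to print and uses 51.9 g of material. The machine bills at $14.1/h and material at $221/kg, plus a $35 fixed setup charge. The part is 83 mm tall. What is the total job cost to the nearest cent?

$85.24

Time charge = 14.1 × 2.75, so $38.775.
Material cost = 221 × 51.9/1000, so $11.4699.
Total = 38.775 + 11.4699 + 35 = 85.2449 ≈ $85.24.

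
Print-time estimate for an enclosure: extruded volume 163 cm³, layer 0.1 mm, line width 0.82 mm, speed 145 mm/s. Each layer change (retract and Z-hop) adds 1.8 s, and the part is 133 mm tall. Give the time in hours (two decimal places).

4.47 hours

Line area = 0.1 × 0.82, so 0.082 mm².
Path length: 163000 mm³ / 0.082 mm² → 1987804.9 mm.
Time extruding: 1987804.9 / 145 → 13709 s.
Layer count = ceil(133 / 0.1) = 1330.
Layer-change overhead = 1330 × 1.8, so 2394 s.
Altogether 13709 + 2394 = 16103 s, i.e. 4.47 hours.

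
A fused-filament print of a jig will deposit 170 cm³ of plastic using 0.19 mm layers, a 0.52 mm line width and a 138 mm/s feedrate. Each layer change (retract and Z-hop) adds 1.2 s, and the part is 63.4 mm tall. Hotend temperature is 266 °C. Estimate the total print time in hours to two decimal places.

Bead cross-section = 0.19 × 0.52 = 0.0988 mm².
Toolpath length = 170 cm³ / 0.0988 mm² = 170000 / 0.0988 = 1720647.8 mm.
Time extruding = 1720647.8 / 138, so 12468.5 s.
Layers = ⌈63.4/0.19⌉ = 334.
Non-print overhead = 334 × 1.2, so 400.8 s.
Altogether 12468.5 + 400.8 = 12869.3 s, i.e. 3.57 hours.

3.57 hours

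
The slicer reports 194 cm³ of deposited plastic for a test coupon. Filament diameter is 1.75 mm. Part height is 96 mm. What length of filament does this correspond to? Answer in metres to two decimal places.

80.66 m

Filament cross-section = π × (1.75/2)² = 2.4053 mm².
L = 194000 mm³ / 2.4053 mm² = 80655.22 mm, i.e. 80.66 m.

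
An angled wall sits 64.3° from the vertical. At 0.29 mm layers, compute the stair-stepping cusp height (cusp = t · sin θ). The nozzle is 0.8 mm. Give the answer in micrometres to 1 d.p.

h_c = t·sin θ = 0.29 × 0.9011 = 0.261319 mm (261.3 μm).

261.3 μm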